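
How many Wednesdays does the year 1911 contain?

52

1911-01-01 is a Sunday.
The range spans 365 days (inclusive of both endpoints).
365 = 7 × 52 + 1, so there are 52 full weeks plus 1 extra day.
Each full week contributes one Wednesday: 52 so far.
The 1 extra day is Sun — none qualify.
Total: 52 + 0 = 52.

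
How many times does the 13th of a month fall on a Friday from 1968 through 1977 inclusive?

16

Friday-the-13ths by year:
1968: Sep, Dec
1969: Jun
1970: Feb, Mar, Nov
1971: Aug
1972: Oct
1973: Apr, Jul
1974: Sep, Dec
1975: Jun
1976: Feb, Aug
1977: May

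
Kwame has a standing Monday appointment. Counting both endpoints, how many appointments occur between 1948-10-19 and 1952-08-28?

201

1948-10-19 is a Tuesday.
That's 1410 days from start to end, counting both.
1410 = 7 × 201 + 3, so there are 201 full weeks plus 3 extra days.
Each full week contributes one Monday: 201 so far.
The 3 extra days are Tue, Wed, Thu — none qualify.
Total: 201 + 0 = 201.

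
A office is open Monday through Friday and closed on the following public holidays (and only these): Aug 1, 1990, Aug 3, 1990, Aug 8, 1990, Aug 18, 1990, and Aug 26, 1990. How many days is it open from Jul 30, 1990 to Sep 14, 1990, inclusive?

Jul 30, 1990 is a Monday.
From Jul 30, 1990 to Sep 14, 1990 is 47 days inclusive.
47 = 7 × 6 + 5, so there are 6 full weeks plus 5 extra days.
Each full week contributes 5 weekdays (Mon–Fri): 6 × 5 = 30.
The 5 extra days are Mon, Tue, Wed, Thu, Fri — 5 of them qualify.
Total: 30 + 5 = 35.
Holidays: Aug 1, 1990 (Wed); Aug 3, 1990 (Fri); Aug 8, 1990 (Wed); Aug 18, 1990 (Sat); Aug 26, 1990 (Sun).
3 of the 5 holidays fall on weekdays; the rest are weekends and were already excluded.
Business days: 35 − 3 = 32.

32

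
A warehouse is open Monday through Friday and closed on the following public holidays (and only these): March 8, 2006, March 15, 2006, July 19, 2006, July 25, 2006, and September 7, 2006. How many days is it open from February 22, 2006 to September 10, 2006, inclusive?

February 22, 2006 is a Wednesday.
From February 22, 2006 to September 10, 2006 is 201 days inclusive.
201 = 7 × 28 + 5, so there are 28 full weeks plus 5 extra days.
Each full week contributes 5 weekdays (Mon–Fri): 28 × 5 = 140.
The 5 extra days are Wednesday, Thursday, Friday, Saturday, Sunday — 3 of them qualify.
Total: 140 + 3 = 143.
Holidays: March 8, 2006 (Wed); March 15, 2006 (Wed); July 19, 2006 (Wed); July 25, 2006 (Tue); September 7, 2006 (Thu).
All 5 holidays fall on weekdays, so subtract 5.
Business days: 143 − 5 = 138.

138 business days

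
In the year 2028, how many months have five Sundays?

A month has five Sundays exactly when Sunday falls within its first (length − 28) days.
Jan: 31 days, starts Sat → 5 of Sat, Sun, Mon ✓
Feb: 29 days, starts Tue → 5 of Tue
Mar: 31 days, starts Wed → 5 of Wed, Thu, Fri
Apr: 30 days, starts Sat → 5 of Sat, Sun ✓
May: 31 days, starts Mon → 5 of Mon, Tue, Wed
Jun: 30 days, starts Thu → 5 of Thu, Fri
Jul: 31 days, starts Sat → 5 of Sat, Sun, Mon ✓
Aug: 31 days, starts Tue → 5 of Tue, Wed, Thu
Sep: 30 days, starts Fri → 5 of Fri, Sat
Oct: 31 days, starts Sun → 5 of Sun, Mon, Tue ✓
Nov: 30 days, starts Wed → 5 of Wed, Thu
Dec: 31 days, starts Fri → 5 of Fri, Sat, Sun ✓
Months with five Sundays: Jan, Apr, Jul, Oct, Dec.

5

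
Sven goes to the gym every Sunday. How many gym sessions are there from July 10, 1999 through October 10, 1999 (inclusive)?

July 10, 1999 is a Saturday.
That's 93 days from start to end, counting both.
93 = 7 × 13 + 2, so there are 13 full weeks plus 2 extra days.
Each full week contributes one Sunday: 13 so far.
The 2 extra days are Saturday, Sunday — 1 of them qualifies.
Total: 13 + 1 = 14.

14 Sundays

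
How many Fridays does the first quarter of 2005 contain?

12

Jan 1, 2005 is a Saturday.
The range spans 90 days (inclusive of both endpoints).
90 = 7 × 12 + 6, so there are 12 full weeks plus 6 extra days.
Each full week contributes one Friday: 12 so far.
The 6 extra days are Saturday, Sunday, Monday, Tuesday, Wednesday, Thursday — none qualify.
Total: 12 + 0 = 12.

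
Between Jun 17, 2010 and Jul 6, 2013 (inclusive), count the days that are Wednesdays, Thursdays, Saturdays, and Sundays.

638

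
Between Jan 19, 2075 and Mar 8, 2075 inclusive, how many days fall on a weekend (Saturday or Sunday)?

14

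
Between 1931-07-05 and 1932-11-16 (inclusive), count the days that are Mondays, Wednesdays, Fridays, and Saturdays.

286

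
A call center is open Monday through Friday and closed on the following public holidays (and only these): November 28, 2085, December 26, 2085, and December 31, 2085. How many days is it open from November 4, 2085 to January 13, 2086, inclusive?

47 business days

November 4, 2085 is a Sunday.
The range spans 71 days (inclusive of both endpoints).
71 = 7 × 10 + 1, so there are 10 full weeks plus 1 extra day.
Each full week contributes 5 weekdays (Mon–Fri): 10 × 5 = 50.
The 1 extra day is Sun — none qualify.
Total: 50 + 0 = 50.
Holidays: November 28, 2085 (Wed); December 26, 2085 (Wed); December 31, 2085 (Mon).
All 3 holidays fall on weekdays, so subtract 3.
Business days: 50 − 3 = 47.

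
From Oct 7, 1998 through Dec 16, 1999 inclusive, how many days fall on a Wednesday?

63 Wednesdays

Oct 7, 1998 is a Wednesday.
The range spans 436 days (inclusive of both endpoints).
436 = 7 × 62 + 2, so there are 62 full weeks plus 2 extra days.
Each full week contributes one Wednesday: 62 so far.
The 2 extra days are Wednesday, Thursday — 1 of them qualifies.
Total: 62 + 1 = 63.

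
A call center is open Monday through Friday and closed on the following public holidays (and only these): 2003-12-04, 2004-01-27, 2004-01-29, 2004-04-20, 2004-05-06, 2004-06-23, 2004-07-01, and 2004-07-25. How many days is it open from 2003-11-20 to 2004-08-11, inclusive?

183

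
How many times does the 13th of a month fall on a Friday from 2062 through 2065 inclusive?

Friday-the-13ths by year:
2062: Jan, Oct
2063: Apr, Jul
2064: Jun
2065: Feb, Mar, Nov

8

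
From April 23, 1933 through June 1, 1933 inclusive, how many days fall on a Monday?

6

April 23, 1933 is a Sunday.
From April 23, 1933 to June 1, 1933 is 40 days inclusive.
40 = 7 × 5 + 5, so there are 5 full weeks plus 5 extra days.
Each full week contributes one Monday: 5 so far.
The 5 extra days are Sun, Mon, Tue, Wed, Thu — 1 of them qualifies.
Total: 5 + 1 = 6.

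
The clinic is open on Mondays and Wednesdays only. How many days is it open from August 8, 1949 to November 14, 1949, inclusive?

29

August 8, 1949 is a Monday.
The range spans 99 days (inclusive of both endpoints).
99 = 7 × 14 + 1, so there are 14 full weeks plus 1 extra day.
Each full week contributes 2 days from the set (Mon, Wed): 14 × 2 = 28.
The 1 extra day is Monday — 1 of them qualifies.
Total: 28 + 1 = 29.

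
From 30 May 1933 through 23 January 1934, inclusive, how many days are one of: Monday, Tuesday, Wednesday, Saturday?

137

30 May 1933 is a Tuesday.
That's 239 days from start to end, counting both.
239 = 7 × 34 + 1, so there are 34 full weeks plus 1 extra day.
Each full week contributes 4 days from the set (Mon, Tue, Wed, Sat): 34 × 4 = 136.
The 1 extra day is Tuesday — 1 of them qualifies.
Total: 136 + 1 = 137.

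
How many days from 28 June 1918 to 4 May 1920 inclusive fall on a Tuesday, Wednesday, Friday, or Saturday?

387

28 June 1918 is a Friday.
From 28 June 1918 to 4 May 1920 is 677 days inclusive.
677 = 7 × 96 + 5, so there are 96 full weeks plus 5 extra days.
Each full week contributes 4 days from the set (Tue, Wed, Fri, Sat): 96 × 4 = 384.
The 5 extra days are Fri, Sat, Sun, Mon, Tue — 3 of them qualify.
Total: 384 + 3 = 387.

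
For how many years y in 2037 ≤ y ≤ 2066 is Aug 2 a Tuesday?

4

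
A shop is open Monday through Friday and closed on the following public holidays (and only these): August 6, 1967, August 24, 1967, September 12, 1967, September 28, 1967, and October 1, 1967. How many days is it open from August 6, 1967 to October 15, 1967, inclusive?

47

August 6, 1967 is a Sunday.
From August 6, 1967 to October 15, 1967 is 71 days inclusive.
71 = 7 × 10 + 1, so there are 10 full weeks plus 1 extra day.
Each full week contributes 5 weekdays (Mon–Fri): 10 × 5 = 50.
The 1 extra day is Sunday — none qualify.
Total: 50 + 0 = 50.
Holidays: August 6, 1967 (Sun); August 24, 1967 (Thu); September 12, 1967 (Tue); September 28, 1967 (Thu); October 1, 1967 (Sun).
3 of the 5 holidays fall on weekdays; the rest are weekends and were already excluded.
Business days: 50 − 3 = 47.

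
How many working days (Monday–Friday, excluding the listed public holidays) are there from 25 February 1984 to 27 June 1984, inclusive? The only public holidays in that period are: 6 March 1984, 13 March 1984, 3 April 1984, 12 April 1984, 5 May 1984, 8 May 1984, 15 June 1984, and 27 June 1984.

25 February 1984 is a Saturday.
From 25 February 1984 to 27 June 1984 is 124 days inclusive.
124 = 7 × 17 + 5, so there are 17 full weeks plus 5 extra days.
Each full week contributes 5 weekdays (Mon–Fri): 17 × 5 = 85.
The 5 extra days are Saturday, Sunday, Monday, Tuesday, Wednesday — 3 of them qualify.
Total: 85 + 3 = 88.
Holidays: 6 March 1984 (Tue); 13 March 1984 (Tue); 3 April 1984 (Tue); 12 April 1984 (Thu); 5 May 1984 (Sat); 8 May 1984 (Tue); 15 June 1984 (Fri); 27 June 1984 (Wed).
7 of the 8 holidays fall on weekdays; the rest are weekends and were already excluded.
Business days: 88 − 7 = 81.

81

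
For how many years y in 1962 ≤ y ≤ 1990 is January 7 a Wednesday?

4

Day of week of January 7 in each year:
1962: Sun, 1963: Mon, 1964: Tue, 1965: Thu, 1966: Fri, 1967: Sat, 1968: Sun, 1969: Tue, 1970: Wed ✓, 1971: Thu, 1972: Fri, 1973: Sun, 1974: Mon, 1975: Tue, 1976: Wed ✓, 1977: Fri, 1978: Sat, 1979: Sun, 1980: Mon, 1981: Wed ✓, 1982: Thu, 1983: Fri, 1984: Sat, 1985: Mon, 1986: Tue, 1987: Wed ✓, 1988: Thu, 1989: Sat, 1990: Sun
Wednesdays: 1970, 1976, 1981, 1987.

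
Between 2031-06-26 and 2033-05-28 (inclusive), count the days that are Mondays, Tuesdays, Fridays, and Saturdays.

402

2031-06-26 is a Thursday.
That's 703 days from start to end, counting both.
703 = 7 × 100 + 3, so there are 100 full weeks plus 3 extra days.
Each full week contributes 4 days from the set (Mon, Tue, Fri, Sat): 100 × 4 = 400.
The 3 extra days are Thursday, Friday, Saturday — 2 of them qualify.
Total: 400 + 2 = 402.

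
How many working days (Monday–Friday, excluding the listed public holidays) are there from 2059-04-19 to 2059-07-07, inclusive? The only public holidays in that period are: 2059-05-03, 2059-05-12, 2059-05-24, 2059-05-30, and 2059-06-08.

54 working days

2059-04-19 is a Saturday.
That's 80 days from start to end, counting both.
80 = 7 × 11 + 3, so there are 11 full weeks plus 3 extra days.
Each full week contributes 5 weekdays (Mon–Fri): 11 × 5 = 55.
The 3 extra days are Saturday, Sunday, Monday — 1 of them qualifies.
Total: 55 + 1 = 56.
Holidays: 2059-05-03 (Sat); 2059-05-12 (Mon); 2059-05-24 (Sat); 2059-05-30 (Fri); 2059-06-08 (Sun).
2 of the 5 holidays fall on weekdays; the rest are weekends and were already excluded.
Business days: 56 − 2 = 54.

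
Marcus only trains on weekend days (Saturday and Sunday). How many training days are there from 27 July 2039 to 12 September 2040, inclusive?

27 July 2039 is a Wednesday.
From 27 July 2039 to 12 September 2040 is 414 days inclusive.
414 = 7 × 59 + 1, so there are 59 full weeks plus 1 extra day.
Each full week contributes 2 weekend days (Sat, Sun): 59 × 2 = 118.
The 1 extra day is Wed — none qualify.
Total: 118 + 0 = 118.

118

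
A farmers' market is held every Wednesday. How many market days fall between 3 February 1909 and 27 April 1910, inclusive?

65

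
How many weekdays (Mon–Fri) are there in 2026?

261 weekdays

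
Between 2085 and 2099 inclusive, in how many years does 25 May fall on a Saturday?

2

Day of week of May 25 in each year:
2085: Fri, 2086: Sat ✓, 2087: Sun, 2088: Tue, 2089: Wed, 2090: Thu, 2091: Fri, 2092: Sun, 2093: Mon, 2094: Tue, 2095: Wed, 2096: Fri, 2097: Sat ✓, 2098: Sun, 2099: Mon
Saturdays: 2086, 2097.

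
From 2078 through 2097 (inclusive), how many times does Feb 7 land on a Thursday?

Day of week of February 7 in each year:
2078: Mon, 2079: Tue, 2080: Wed, 2081: Fri, 2082: Sat, 2083: Sun, 2084: Mon, 2085: Wed, 2086: Thu ✓, 2087: Fri, 2088: Sat, 2089: Mon, 2090: Tue, 2091: Wed, 2092: Thu ✓, 2093: Sat, 2094: Sun, 2095: Mon, 2096: Tue, 2097: Thu ✓
Thursdays: 2086, 2092, 2097.

3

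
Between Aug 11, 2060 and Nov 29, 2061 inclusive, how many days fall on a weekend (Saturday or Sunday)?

136

Aug 11, 2060 is a Wednesday.
The range spans 476 days (inclusive of both endpoints).
476 = 7 × 68, so the span is exactly 68 full weeks.
Each full week contributes 2 weekend days (Sat, Sun): 68 × 2 = 136.
Total: 136.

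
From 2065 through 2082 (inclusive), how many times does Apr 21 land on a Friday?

2

Day of week of April 21 in each year:
2065: Tue, 2066: Wed, 2067: Thu, 2068: Sat, 2069: Sun, 2070: Mon, 2071: Tue, 2072: Thu, 2073: Fri ✓, 2074: Sat, 2075: Sun, 2076: Tue, 2077: Wed, 2078: Thu, 2079: Fri ✓, 2080: Sun, 2081: Mon, 2082: Tue
Fridays: 2073, 2079.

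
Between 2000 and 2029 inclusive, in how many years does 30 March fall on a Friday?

5

Day of week of March 30 in each year:
2000: Thu, 2001: Fri ✓, 2002: Sat, 2003: Sun, 2004: Tue, 2005: Wed, 2006: Thu, 2007: Fri ✓, 2008: Sun, 2009: Mon, 2010: Tue, 2011: Wed, 2012: Fri ✓, 2013: Sat, 2014: Sun, 2015: Mon, 2016: Wed, 2017: Thu, 2018: Fri ✓, 2019: Sat, 2020: Mon, 2021: Tue, 2022: Wed, 2023: Thu, 2024: Sat, 2025: Sun, 2026: Mon, 2027: Tue, 2028: Thu, 2029: Fri ✓
Fridays: 2001, 2007, 2012, 2018, 2029.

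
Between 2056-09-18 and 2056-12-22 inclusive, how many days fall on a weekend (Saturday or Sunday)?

26

2056-09-18 is a Monday.
The range spans 96 days (inclusive of both endpoints).
96 = 7 × 13 + 5, so there are 13 full weeks plus 5 extra days.
Each full week contributes 2 weekend days (Sat, Sun): 13 × 2 = 26.
The 5 extra days are Monday, Tuesday, Wednesday, Thursday, Friday — none qualify.
Total: 26 + 0 = 26.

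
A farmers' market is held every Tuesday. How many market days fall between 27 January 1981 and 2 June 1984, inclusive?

175

27 January 1981 is a Tuesday.
From 27 January 1981 to 2 June 1984 is 1223 days inclusive.
1223 = 7 × 174 + 5, so there are 174 full weeks plus 5 extra days.
Each full week contributes one Tuesday: 174 so far.
The 5 extra days are Tue, Wed, Thu, Fri, Sat — 1 of them qualifies.
Total: 174 + 1 = 175.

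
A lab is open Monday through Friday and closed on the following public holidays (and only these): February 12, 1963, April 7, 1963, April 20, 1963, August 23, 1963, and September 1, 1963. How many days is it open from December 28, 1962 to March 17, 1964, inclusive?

December 28, 1962 is a Friday.
The range spans 446 days (inclusive of both endpoints).
446 = 7 × 63 + 5, so there are 63 full weeks plus 5 extra days.
Each full week contributes 5 weekdays (Mon–Fri): 63 × 5 = 315.
The 5 extra days are Friday, Saturday, Sunday, Monday, Tuesday — 3 of them qualify.
Total: 315 + 3 = 318.
Holidays: February 12, 1963 (Tue); April 7, 1963 (Sun); April 20, 1963 (Sat); August 23, 1963 (Fri); September 1, 1963 (Sun).
2 of the 5 holidays fall on weekdays; the rest are weekends and were already excluded.
Business days: 318 − 2 = 316.

316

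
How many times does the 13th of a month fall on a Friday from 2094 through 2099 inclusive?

11

Friday-the-13ths by year:
2094: Aug
2095: May
2096: Jan, Apr, Jul
2097: Sep, Dec
2098: Jun
2099: Feb, Mar, Nov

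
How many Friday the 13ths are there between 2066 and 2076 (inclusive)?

20

Friday-the-13ths by year:
2066: Aug
2067: May
2068: Jan, Apr, Jul
2069: Sep, Dec
2070: Jun
2071: Feb, Mar, Nov
2072: May
2073: Jan, Oct
2074: Apr, Jul
2075: Sep, Dec
2076: Mar, Nov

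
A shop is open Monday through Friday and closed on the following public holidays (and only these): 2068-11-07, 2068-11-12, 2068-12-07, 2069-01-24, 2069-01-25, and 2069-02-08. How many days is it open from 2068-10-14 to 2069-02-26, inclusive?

2068-10-14 is a Sunday.
The range spans 136 days (inclusive of both endpoints).
136 = 7 × 19 + 3, so there are 19 full weeks plus 3 extra days.
Each full week contributes 5 weekdays (Mon–Fri): 19 × 5 = 95.
The 3 extra days are Sunday, Monday, Tuesday — 2 of them qualify.
Total: 95 + 2 = 97.
Holidays: 2068-11-07 (Wed); 2068-11-12 (Mon); 2068-12-07 (Fri); 2069-01-24 (Thu); 2069-01-25 (Fri); 2069-02-08 (Fri).
All 6 holidays fall on weekdays, so subtract 6.
Business days: 97 − 6 = 91.

91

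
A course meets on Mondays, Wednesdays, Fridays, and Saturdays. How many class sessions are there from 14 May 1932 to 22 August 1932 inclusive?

58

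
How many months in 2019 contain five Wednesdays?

4

A month has five Wednesdays exactly when Wednesday falls within its first (length − 28) days.
Jan: 31 days, starts Tue → 5 of Tue, Wed, Thu ✓
Feb: 28 days, starts Fri → 5 of (none)
Mar: 31 days, starts Fri → 5 of Fri, Sat, Sun
Apr: 30 days, starts Mon → 5 of Mon, Tue
May: 31 days, starts Wed → 5 of Wed, Thu, Fri ✓
Jun: 30 days, starts Sat → 5 of Sat, Sun
Jul: 31 days, starts Mon → 5 of Mon, Tue, Wed ✓
Aug: 31 days, starts Thu → 5 of Thu, Fri, Sat
Sep: 30 days, starts Sun → 5 of Sun, Mon
Oct: 31 days, starts Tue → 5 of Tue, Wed, Thu ✓
Nov: 30 days, starts Fri → 5 of Fri, Sat
Dec: 31 days, starts Sun → 5 of Sun, Mon, Tue
Months with five Wednesdays: Jan, May, Jul, Oct.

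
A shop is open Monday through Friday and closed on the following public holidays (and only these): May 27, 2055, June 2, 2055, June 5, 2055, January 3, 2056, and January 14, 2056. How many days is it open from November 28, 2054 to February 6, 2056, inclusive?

November 28, 2054 is a Saturday.
The range spans 436 days (inclusive of both endpoints).
436 = 7 × 62 + 2, so there are 62 full weeks plus 2 extra days.
Each full week contributes 5 weekdays (Mon–Fri): 62 × 5 = 310.
The 2 extra days are Saturday, Sunday — none qualify.
Total: 310 + 0 = 310.
Holidays: May 27, 2055 (Thu); June 2, 2055 (Wed); June 5, 2055 (Sat); January 3, 2056 (Mon); January 14, 2056 (Fri).
4 of the 5 holidays fall on weekdays; the rest are weekends and were already excluded.
Business days: 310 − 4 = 306.

306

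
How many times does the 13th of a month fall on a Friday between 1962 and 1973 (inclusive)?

Friday-the-13ths by year:
1962: Apr, Jul
1963: Sep, Dec
1964: Mar, Nov
1965: Aug
1966: May
1967: Jan, Oct
1968: Sep, Dec
1969: Jun
1970: Feb, Mar, Nov
1971: Aug
1972: Oct
1973: Apr, Jul

20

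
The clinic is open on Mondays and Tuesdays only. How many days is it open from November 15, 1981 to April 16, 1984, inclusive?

November 15, 1981 is a Sunday.
The range spans 884 days (inclusive of both endpoints).
884 = 7 × 126 + 2, so there are 126 full weeks plus 2 extra days.
Each full week contributes 2 days from the set (Mon, Tue): 126 × 2 = 252.
The 2 extra days are Sun, Mon — 1 of them qualifies.
Total: 252 + 1 = 253.

253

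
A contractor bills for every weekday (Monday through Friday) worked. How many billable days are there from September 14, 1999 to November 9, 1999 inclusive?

41

September 14, 1999 is a Tuesday.
The range spans 57 days (inclusive of both endpoints).
57 = 7 × 8 + 1, so there are 8 full weeks plus 1 extra day.
Each full week contributes 5 weekdays (Mon–Fri): 8 × 5 = 40.
The 1 extra day is Tuesday — 1 of them qualifies.
Total: 40 + 1 = 41.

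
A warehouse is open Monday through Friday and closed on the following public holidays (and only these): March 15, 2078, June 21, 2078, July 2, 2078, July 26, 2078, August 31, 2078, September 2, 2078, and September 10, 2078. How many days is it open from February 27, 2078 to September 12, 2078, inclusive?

February 27, 2078 is a Sunday.
That's 198 days from start to end, counting both.
198 = 7 × 28 + 2, so there are 28 full weeks plus 2 extra days.
Each full week contributes 5 weekdays (Mon–Fri): 28 × 5 = 140.
The 2 extra days are Sunday, Monday — 1 of them qualifies.
Total: 140 + 1 = 141.
Holidays: March 15, 2078 (Tue); June 21, 2078 (Tue); July 2, 2078 (Sat); July 26, 2078 (Tue); August 31, 2078 (Wed); September 2, 2078 (Fri); September 10, 2078 (Sat).
5 of the 7 holidays fall on weekdays; the rest are weekends and were already excluded.
Business days: 141 − 5 = 136.

136 business days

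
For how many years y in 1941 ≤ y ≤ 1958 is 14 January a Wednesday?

Day of week of January 14 in each year:
1941: Tue, 1942: Wed ✓, 1943: Thu, 1944: Fri, 1945: Sun, 1946: Mon, 1947: Tue, 1948: Wed ✓, 1949: Fri, 1950: Sat, 1951: Sun, 1952: Mon, 1953: Wed ✓, 1954: Thu, 1955: Fri, 1956: Sat, 1957: Mon, 1958: Tue
Wednesdays: 1942, 1948, 1953.

3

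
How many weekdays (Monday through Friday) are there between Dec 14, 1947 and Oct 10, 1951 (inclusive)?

998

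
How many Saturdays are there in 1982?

1982-01-01 is a Friday.
From 1982-01-01 to 1982-12-31 is 365 days inclusive.
365 = 7 × 52 + 1, so there are 52 full weeks plus 1 extra day.
Each full week contributes one Saturday: 52 so far.
The 1 extra day is Fri — none qualify.
Total: 52 + 0 = 52.

52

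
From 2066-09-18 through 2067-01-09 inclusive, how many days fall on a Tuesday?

16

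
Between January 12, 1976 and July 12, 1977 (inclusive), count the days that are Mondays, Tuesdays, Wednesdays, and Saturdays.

January 12, 1976 is a Monday.
That's 548 days from start to end, counting both.
548 = 7 × 78 + 2, so there are 78 full weeks plus 2 extra days.
Each full week contributes 4 days from the set (Mon, Tue, Wed, Sat): 78 × 4 = 312.
The 2 extra days are Monday, Tuesday — 2 of them qualify.
Total: 312 + 2 = 314.

314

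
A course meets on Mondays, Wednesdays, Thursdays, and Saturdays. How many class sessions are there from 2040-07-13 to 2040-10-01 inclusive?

46

2040-07-13 is a Friday.
That's 81 days from start to end, counting both.
81 = 7 × 11 + 4, so there are 11 full weeks plus 4 extra days.
Each full week contributes 4 days from the set (Mon, Wed, Thu, Sat): 11 × 4 = 44.
The 4 extra days are Fri, Sat, Sun, Mon — 2 of them qualify.
Total: 44 + 2 = 46.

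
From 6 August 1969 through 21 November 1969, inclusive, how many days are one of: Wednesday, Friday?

6 August 1969 is a Wednesday.
The range spans 108 days (inclusive of both endpoints).
108 = 7 × 15 + 3, so there are 15 full weeks plus 3 extra days.
Each full week contributes 2 days from the set (Wed, Fri): 15 × 2 = 30.
The 3 extra days are Wednesday, Thursday, Friday — 2 of them qualify.
Total: 30 + 2 = 32.

32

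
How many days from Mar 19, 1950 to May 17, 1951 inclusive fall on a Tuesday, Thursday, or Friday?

Mar 19, 1950 is a Sunday.
The range spans 425 days (inclusive of both endpoints).
425 = 7 × 60 + 5, so there are 60 full weeks plus 5 extra days.
Each full week contributes 3 days from the set (Tue, Thu, Fri): 60 × 3 = 180.
The 5 extra days are Sunday, Monday, Tuesday, Wednesday, Thursday — 2 of them qualify.
Total: 180 + 2 = 182.

182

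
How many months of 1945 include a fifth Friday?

A month has five Fridays exactly when Friday falls within its first (length − 28) days.
Jan: 31 days, starts Mon → 5 of Mon, Tue, Wed
Feb: 28 days, starts Thu → 5 of (none)
Mar: 31 days, starts Thu → 5 of Thu, Fri, Sat ✓
Apr: 30 days, starts Sun → 5 of Sun, Mon
May: 31 days, starts Tue → 5 of Tue, Wed, Thu
Jun: 30 days, starts Fri → 5 of Fri, Sat ✓
Jul: 31 days, starts Sun → 5 of Sun, Mon, Tue
Aug: 31 days, starts Wed → 5 of Wed, Thu, Fri ✓
Sep: 30 days, starts Sat → 5 of Sat, Sun
Oct: 31 days, starts Mon → 5 of Mon, Tue, Wed
Nov: 30 days, starts Thu → 5 of Thu, Fri ✓
Dec: 31 days, starts Sat → 5 of Sat, Sun, Mon
Months with five Fridays: Mar, Jun, Aug, Nov.

4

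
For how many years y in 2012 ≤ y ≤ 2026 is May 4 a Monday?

Day of week of May 4 in each year:
2012: Fri, 2013: Sat, 2014: Sun, 2015: Mon ✓, 2016: Wed, 2017: Thu, 2018: Fri, 2019: Sat, 2020: Mon ✓, 2021: Tue, 2022: Wed, 2023: Thu, 2024: Sat, 2025: Sun, 2026: Mon ✓
Mondays: 2015, 2020, 2026.

3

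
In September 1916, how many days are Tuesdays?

4

September 1, 1916 is a Friday.
From September 1, 1916 to September 30, 1916 is 30 days inclusive.
30 = 7 × 4 + 2, so there are 4 full weeks plus 2 extra days.
Each full week contributes one Tuesday: 4 so far.
The 2 extra days are Friday, Saturday — none qualify.
Total: 4 + 0 = 4.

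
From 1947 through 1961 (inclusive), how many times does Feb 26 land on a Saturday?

2

Day of week of February 26 in each year:
1947: Wed, 1948: Thu, 1949: Sat ✓, 1950: Sun, 1951: Mon, 1952: Tue, 1953: Thu, 1954: Fri, 1955: Sat ✓, 1956: Sun, 1957: Tue, 1958: Wed, 1959: Thu, 1960: Fri, 1961: Sun
Saturdays: 1949, 1955.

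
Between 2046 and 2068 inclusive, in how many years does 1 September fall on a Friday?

Day of week of September 1 in each year:
2046: Sat, 2047: Sun, 2048: Tue, 2049: Wed, 2050: Thu, 2051: Fri ✓, 2052: Sun, 2053: Mon, 2054: Tue, 2055: Wed, 2056: Fri ✓, 2057: Sat, 2058: Sun, 2059: Mon, 2060: Wed, 2061: Thu, 2062: Fri ✓, 2063: Sat, 2064: Mon, 2065: Tue, 2066: Wed, 2067: Thu, 2068: Sat
Fridays: 2051, 2056, 2062.

3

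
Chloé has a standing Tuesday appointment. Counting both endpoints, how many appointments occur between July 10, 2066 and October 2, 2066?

July 10, 2066 is a Saturday.
The range spans 85 days (inclusive of both endpoints).
85 = 7 × 12 + 1, so there are 12 full weeks plus 1 extra day.
Each full week contributes one Tuesday: 12 so far.
The 1 extra day is Sat — none qualify.
Total: 12 + 0 = 12.

12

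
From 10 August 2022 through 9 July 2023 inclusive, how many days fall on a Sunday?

48 Sundays

10 August 2022 is a Wednesday.
The range spans 334 days (inclusive of both endpoints).
334 = 7 × 47 + 5, so there are 47 full weeks plus 5 extra days.
Each full week contributes one Sunday: 47 so far.
The 5 extra days are Wednesday, Thursday, Friday, Saturday, Sunday — 1 of them qualifies.
Total: 47 + 1 = 48.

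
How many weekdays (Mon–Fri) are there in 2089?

1 January 2089 is a Saturday.
From 1 January 2089 to 31 December 2089 is 365 days inclusive.
365 = 7 × 52 + 1, so there are 52 full weeks plus 1 extra day.
Each full week contributes 5 weekdays (Mon–Fri): 52 × 5 = 260.
The 1 extra day is Saturday — none qualify.
Total: 260 + 0 = 260.

260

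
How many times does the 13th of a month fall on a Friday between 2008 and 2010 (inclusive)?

5

Friday-the-13ths by year:
2008: Jun
2009: Feb, Mar, Nov
2010: Aug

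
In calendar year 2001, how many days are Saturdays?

52

1 January 2001 is a Monday.
From 1 January 2001 to 31 December 2001 is 365 days inclusive.
365 = 7 × 52 + 1, so there are 52 full weeks plus 1 extra day.
Each full week contributes one Saturday: 52 so far.
The 1 extra day is Mon — none qualify.
Total: 52 + 0 = 52.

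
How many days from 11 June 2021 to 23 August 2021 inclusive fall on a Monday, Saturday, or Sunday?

11 June 2021 is a Friday.
That's 74 days from start to end, counting both.
74 = 7 × 10 + 4, so there are 10 full weeks plus 4 extra days.
Each full week contributes 3 days from the set (Mon, Sat, Sun): 10 × 3 = 30.
The 4 extra days are Friday, Saturday, Sunday, Monday — 3 of them qualify.
Total: 30 + 3 = 33.

33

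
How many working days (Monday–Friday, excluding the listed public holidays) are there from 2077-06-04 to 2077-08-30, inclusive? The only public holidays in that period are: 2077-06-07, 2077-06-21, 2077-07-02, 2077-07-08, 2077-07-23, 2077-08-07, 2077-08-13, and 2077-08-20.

55

2077-06-04 is a Friday.
From 2077-06-04 to 2077-08-30 is 88 days inclusive.
88 = 7 × 12 + 4, so there are 12 full weeks plus 4 extra days.
Each full week contributes 5 weekdays (Mon–Fri): 12 × 5 = 60.
The 4 extra days are Fri, Sat, Sun, Mon — 2 of them qualify.
Total: 60 + 2 = 62.
Holidays: 2077-06-07 (Mon); 2077-06-21 (Mon); 2077-07-02 (Fri); 2077-07-08 (Thu); 2077-07-23 (Fri); 2077-08-07 (Sat); 2077-08-13 (Fri); 2077-08-20 (Fri).
7 of the 8 holidays fall on weekdays; the rest are weekends and were already excluded.
Business days: 62 − 7 = 55.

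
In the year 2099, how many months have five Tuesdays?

A month has five Tuesdays exactly when Tuesday falls within its first (length − 28) days.
Jan: 31 days, starts Thu → 5 of Thu, Fri, Sat
Feb: 28 days, starts Sun → 5 of (none)
Mar: 31 days, starts Sun → 5 of Sun, Mon, Tue ✓
Apr: 30 days, starts Wed → 5 of Wed, Thu
May: 31 days, starts Fri → 5 of Fri, Sat, Sun
Jun: 30 days, starts Mon → 5 of Mon, Tue ✓
Jul: 31 days, starts Wed → 5 of Wed, Thu, Fri
Aug: 31 days, starts Sat → 5 of Sat, Sun, Mon
Sep: 30 days, starts Tue → 5 of Tue, Wed ✓
Oct: 31 days, starts Thu → 5 of Thu, Fri, Sat
Nov: 30 days, starts Sun → 5 of Sun, Mon
Dec: 31 days, starts Tue → 5 of Tue, Wed, Thu ✓
Months with five Tuesdays: Mar, Jun, Sep, Dec.

4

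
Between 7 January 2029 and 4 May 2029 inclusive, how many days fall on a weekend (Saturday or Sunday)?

7 January 2029 is a Sunday.
That's 118 days from start to end, counting both.
118 = 7 × 16 + 6, so there are 16 full weeks plus 6 extra days.
Each full week contributes 2 weekend days (Sat, Sun): 16 × 2 = 32.
The 6 extra days are Sunday, Monday, Tuesday, Wednesday, Thursday, Friday — 1 of them qualifies.
Total: 32 + 1 = 33.

33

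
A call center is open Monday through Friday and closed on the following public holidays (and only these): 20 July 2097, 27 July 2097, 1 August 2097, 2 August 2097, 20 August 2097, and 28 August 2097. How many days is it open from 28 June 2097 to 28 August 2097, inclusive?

40 business days

28 June 2097 is a Friday.
That's 62 days from start to end, counting both.
62 = 7 × 8 + 6, so there are 8 full weeks plus 6 extra days.
Each full week contributes 5 weekdays (Mon–Fri): 8 × 5 = 40.
The 6 extra days are Fri, Sat, Sun, Mon, Tue, Wed — 4 of them qualify.
Total: 40 + 4 = 44.
Holidays: 20 July 2097 (Sat); 27 July 2097 (Sat); 1 August 2097 (Thu); 2 August 2097 (Fri); 20 August 2097 (Tue); 28 August 2097 (Wed).
4 of the 6 holidays fall on weekdays; the rest are weekends and were already excluded.
Business days: 44 − 4 = 40.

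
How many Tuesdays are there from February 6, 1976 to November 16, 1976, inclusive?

February 6, 1976 is a Friday.
From February 6, 1976 to November 16, 1976 is 285 days inclusive.
285 = 7 × 40 + 5, so there are 40 full weeks plus 5 extra days.
Each full week contributes one Tuesday: 40 so far.
The 5 extra days are Friday, Saturday, Sunday, Monday, Tuesday — 1 of them qualifies.
Total: 40 + 1 = 41.

41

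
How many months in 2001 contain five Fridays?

A month has five Fridays exactly when Friday falls within its first (length − 28) days.
Jan: 31 days, starts Mon → 5 of Mon, Tue, Wed
Feb: 28 days, starts Thu → 5 of (none)
Mar: 31 days, starts Thu → 5 of Thu, Fri, Sat ✓
Apr: 30 days, starts Sun → 5 of Sun, Mon
May: 31 days, starts Tue → 5 of Tue, Wed, Thu
Jun: 30 days, starts Fri → 5 of Fri, Sat ✓
Jul: 31 days, starts Sun → 5 of Sun, Mon, Tue
Aug: 31 days, starts Wed → 5 of Wed, Thu, Fri ✓
Sep: 30 days, starts Sat → 5 of Sat, Sun
Oct: 31 days, starts Mon → 5 of Mon, Tue, Wed
Nov: 30 days, starts Thu → 5 of Thu, Fri ✓
Dec: 31 days, starts Sat → 5 of Sat, Sun, Mon
Months with five Fridays: Mar, Jun, Aug, Nov.

4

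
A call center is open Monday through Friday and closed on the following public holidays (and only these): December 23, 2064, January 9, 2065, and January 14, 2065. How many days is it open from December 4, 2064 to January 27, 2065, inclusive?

December 4, 2064 is a Thursday.
From December 4, 2064 to January 27, 2065 is 55 days inclusive.
55 = 7 × 7 + 6, so there are 7 full weeks plus 6 extra days.
Each full week contributes 5 weekdays (Mon–Fri): 7 × 5 = 35.
The 6 extra days are Thursday, Friday, Saturday, Sunday, Monday, Tuesday — 4 of them qualify.
Total: 35 + 4 = 39.
Holidays: December 23, 2064 (Tue); January 9, 2065 (Fri); January 14, 2065 (Wed).
All 3 holidays fall on weekdays, so subtract 3.
Business days: 39 − 3 = 36.

36 business days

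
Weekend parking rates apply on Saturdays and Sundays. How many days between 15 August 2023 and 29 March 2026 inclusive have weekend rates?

15 August 2023 is a Tuesday.
The range spans 958 days (inclusive of both endpoints).
958 = 7 × 136 + 6, so there are 136 full weeks plus 6 extra days.
Each full week contributes 2 weekend days (Sat, Sun): 136 × 2 = 272.
The 6 extra days are Tuesday, Wednesday, Thursday, Friday, Saturday, Sunday — 2 of them qualify.
Total: 272 + 2 = 274.

274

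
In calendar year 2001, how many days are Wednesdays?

52

2001-01-01 is a Monday.
That's 365 days from start to end, counting both.
365 = 7 × 52 + 1, so there are 52 full weeks plus 1 extra day.
Each full week contributes one Wednesday: 52 so far.
The 1 extra day is Mon — none qualify.
Total: 52 + 0 = 52.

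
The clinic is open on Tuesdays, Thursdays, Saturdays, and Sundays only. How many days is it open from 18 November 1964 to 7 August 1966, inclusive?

18 November 1964 is a Wednesday.
From 18 November 1964 to 7 August 1966 is 628 days inclusive.
628 = 7 × 89 + 5, so there are 89 full weeks plus 5 extra days.
Each full week contributes 4 days from the set (Tue, Thu, Sat, Sun): 89 × 4 = 356.
The 5 extra days are Wednesday, Thursday, Friday, Saturday, Sunday — 3 of them qualify.
Total: 356 + 3 = 359.

359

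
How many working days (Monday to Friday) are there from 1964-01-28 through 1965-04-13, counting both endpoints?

316 weekdays

1964-01-28 is a Tuesday.
The range spans 442 days (inclusive of both endpoints).
442 = 7 × 63 + 1, so there are 63 full weeks plus 1 extra day.
Each full week contributes 5 weekdays (Mon–Fri): 63 × 5 = 315.
The 1 extra day is Tue — 1 of them qualifies.
Total: 315 + 1 = 316.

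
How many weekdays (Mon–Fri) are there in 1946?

261

1 January 1946 is a Tuesday.
From 1 January 1946 to 31 December 1946 is 365 days inclusive.
365 = 7 × 52 + 1, so there are 52 full weeks plus 1 extra day.
Each full week contributes 5 weekdays (Mon–Fri): 52 × 5 = 260.
The 1 extra day is Tue — 1 of them qualifies.
Total: 260 + 1 = 261.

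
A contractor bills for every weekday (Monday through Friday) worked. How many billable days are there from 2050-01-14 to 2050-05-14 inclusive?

86 weekdays

2050-01-14 is a Friday.
From 2050-01-14 to 2050-05-14 is 121 days inclusive.
121 = 7 × 17 + 2, so there are 17 full weeks plus 2 extra days.
Each full week contributes 5 weekdays (Mon–Fri): 17 × 5 = 85.
The 2 extra days are Friday, Saturday — 1 of them qualifies.
Total: 85 + 1 = 86.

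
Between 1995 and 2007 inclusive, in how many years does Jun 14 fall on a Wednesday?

Day of week of June 14 in each year:
1995: Wed ✓, 1996: Fri, 1997: Sat, 1998: Sun, 1999: Mon, 2000: Wed ✓, 2001: Thu, 2002: Fri, 2003: Sat, 2004: Mon, 2005: Tue, 2006: Wed ✓, 2007: Thu
Wednesdays: 1995, 2000, 2006.

3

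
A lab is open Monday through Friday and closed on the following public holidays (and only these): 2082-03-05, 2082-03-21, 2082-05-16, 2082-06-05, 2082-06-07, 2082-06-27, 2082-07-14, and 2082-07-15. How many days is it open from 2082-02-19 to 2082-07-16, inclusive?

102

2082-02-19 is a Thursday.
The range spans 148 days (inclusive of both endpoints).
148 = 7 × 21 + 1, so there are 21 full weeks plus 1 extra day.
Each full week contributes 5 weekdays (Mon–Fri): 21 × 5 = 105.
The 1 extra day is Thu — 1 of them qualifies.
Total: 105 + 1 = 106.
Holidays: 2082-03-05 (Thu); 2082-03-21 (Sat); 2082-05-16 (Sat); 2082-06-05 (Fri); 2082-06-07 (Sun); 2082-06-27 (Sat); 2082-07-14 (Tue); 2082-07-15 (Wed).
4 of the 8 holidays fall on weekdays; the rest are weekends and were already excluded.
Business days: 106 − 4 = 102.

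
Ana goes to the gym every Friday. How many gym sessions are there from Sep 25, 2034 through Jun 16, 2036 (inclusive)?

Sep 25, 2034 is a Monday.
The range spans 631 days (inclusive of both endpoints).
631 = 7 × 90 + 1, so there are 90 full weeks plus 1 extra day.
Each full week contributes one Friday: 90 so far.
The 1 extra day is Monday — none qualify.
Total: 90 + 0 = 90.

90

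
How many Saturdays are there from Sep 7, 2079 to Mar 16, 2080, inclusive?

28

Sep 7, 2079 is a Thursday.
The range spans 192 days (inclusive of both endpoints).
192 = 7 × 27 + 3, so there are 27 full weeks plus 3 extra days.
Each full week contributes one Saturday: 27 so far.
The 3 extra days are Thursday, Friday, Saturday — 1 of them qualifies.
Total: 27 + 1 = 28.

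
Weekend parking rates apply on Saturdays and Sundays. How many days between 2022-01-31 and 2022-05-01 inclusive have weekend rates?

26

2022-01-31 is a Monday.
The range spans 91 days (inclusive of both endpoints).
91 = 7 × 13, so the span is exactly 13 full weeks.
Each full week contributes 2 weekend days (Sat, Sun): 13 × 2 = 26.
Total: 26.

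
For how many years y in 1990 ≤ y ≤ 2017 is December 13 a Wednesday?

Day of week of December 13 in each year:
1990: Thu, 1991: Fri, 1992: Sun, 1993: Mon, 1994: Tue, 1995: Wed ✓, 1996: Fri, 1997: Sat, 1998: Sun, 1999: Mon, 2000: Wed ✓, 2001: Thu, 2002: Fri, 2003: Sat, 2004: Mon, 2005: Tue, 2006: Wed ✓, 2007: Thu, 2008: Sat, 2009: Sun, 2010: Mon, 2011: Tue, 2012: Thu, 2013: Fri, 2014: Sat, 2015: Sun, 2016: Tue, 2017: Wed ✓
Wednesdays: 1995, 2000, 2006, 2017.

4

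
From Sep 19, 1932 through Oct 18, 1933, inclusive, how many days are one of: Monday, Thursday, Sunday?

169

Sep 19, 1932 is a Monday.
That's 395 days from start to end, counting both.
395 = 7 × 56 + 3, so there are 56 full weeks plus 3 extra days.
Each full week contributes 3 days from the set (Mon, Thu, Sun): 56 × 3 = 168.
The 3 extra days are Monday, Tuesday, Wednesday — 1 of them qualifies.
Total: 168 + 1 = 169.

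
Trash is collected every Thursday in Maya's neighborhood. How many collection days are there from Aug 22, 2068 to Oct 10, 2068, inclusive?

7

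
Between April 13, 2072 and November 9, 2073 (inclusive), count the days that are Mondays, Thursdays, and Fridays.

247

April 13, 2072 is a Wednesday.
That's 576 days from start to end, counting both.
576 = 7 × 82 + 2, so there are 82 full weeks plus 2 extra days.
Each full week contributes 3 days from the set (Mon, Thu, Fri): 82 × 3 = 246.
The 2 extra days are Wednesday, Thursday — 1 of them qualifies.
Total: 246 + 1 = 247.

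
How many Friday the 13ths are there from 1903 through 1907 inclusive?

10

Friday-the-13ths by year:
1903: Feb, Mar, Nov
1904: May
1905: Jan, Oct
1906: Apr, Jul
1907: Sep, Dec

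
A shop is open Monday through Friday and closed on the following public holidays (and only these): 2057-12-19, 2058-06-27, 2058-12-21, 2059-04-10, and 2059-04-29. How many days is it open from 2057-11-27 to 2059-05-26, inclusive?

2057-11-27 is a Tuesday.
The range spans 546 days (inclusive of both endpoints).
546 = 7 × 78, so the span is exactly 78 full weeks.
Each full week contributes 5 weekdays (Mon–Fri): 78 × 5 = 390.
Holidays: 2057-12-19 (Wed); 2058-06-27 (Thu); 2058-12-21 (Sat); 2059-04-10 (Thu); 2059-04-29 (Tue).
4 of the 5 holidays fall on weekdays; the rest are weekends and were already excluded.
Business days: 390 − 4 = 386.

386 working days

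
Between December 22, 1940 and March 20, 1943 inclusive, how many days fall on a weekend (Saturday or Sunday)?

December 22, 1940 is a Sunday.
The range spans 819 days (inclusive of both endpoints).
819 = 7 × 117, so the span is exactly 117 full weeks.
Each full week contributes 2 weekend days (Sat, Sun): 117 × 2 = 234.

234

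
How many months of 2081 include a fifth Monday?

A month has five Mondays exactly when Monday falls within its first (length − 28) days.
Jan: 31 days, starts Wed → 5 of Wed, Thu, Fri
Feb: 28 days, starts Sat → 5 of (none)
Mar: 31 days, starts Sat → 5 of Sat, Sun, Mon ✓
Apr: 30 days, starts Tue → 5 of Tue, Wed
May: 31 days, starts Thu → 5 of Thu, Fri, Sat
Jun: 30 days, starts Sun → 5 of Sun, Mon ✓
Jul: 31 days, starts Tue → 5 of Tue, Wed, Thu
Aug: 31 days, starts Fri → 5 of Fri, Sat, Sun
Sep: 30 days, starts Mon → 5 of Mon, Tue ✓
Oct: 31 days, starts Wed → 5 of Wed, Thu, Fri
Nov: 30 days, starts Sat → 5 of Sat, Sun
Dec: 31 days, starts Mon → 5 of Mon, Tue, Wed ✓
Months with five Mondays: Mar, Jun, Sep, Dec.

4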